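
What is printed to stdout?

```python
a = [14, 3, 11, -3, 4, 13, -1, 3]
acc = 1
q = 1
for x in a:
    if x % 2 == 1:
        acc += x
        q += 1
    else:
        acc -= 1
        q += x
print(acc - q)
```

x=14: not odd, acc = 1-1 = 0; q=15
x=3: odd, acc = 0+3 = 3; q=16
x=11: odd, acc = 3+11 = 14; q=17
x=-3: odd, acc = 14+(-3) = 11; q=18
x=4: not odd, acc = 11-1 = 10; q=22
x=13: odd, acc = 10+13 = 23; q=23
x=-1: odd, acc = 23+(-1) = 22; q=24
x=3: odd, acc = 22+3 = 25; q=25
acc-q = 25-25 = 0

0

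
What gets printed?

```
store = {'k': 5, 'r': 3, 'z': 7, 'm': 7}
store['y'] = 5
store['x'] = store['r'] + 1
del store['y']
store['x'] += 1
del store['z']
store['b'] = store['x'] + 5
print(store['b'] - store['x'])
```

store['y'] = 5 → {'k': 5, 'r': 3, 'z': 7, 'm': 7, 'y': 5}
store['x'] = store['r']+1 = 4 → {'k': 5, 'r': 3, 'z': 7, 'm': 7, 'y': 5, 'x': 4}
del 'y' → {'k': 5, 'r': 3, 'z': 7, 'm': 7, 'x': 4}
store['x'] = 4+1 = 5 → {'k': 5, 'r': 3, 'z': 7, 'm': 7, 'x': 5}
del 'z' → {'k': 5, 'r': 3, 'm': 7, 'x': 5}
store['b'] = store['x']+5 = 10 → {'k': 5, 'r': 3, 'm': 7, 'x': 5, 'b': 10}
store['b']-store['x'] = 10-5 = 5

5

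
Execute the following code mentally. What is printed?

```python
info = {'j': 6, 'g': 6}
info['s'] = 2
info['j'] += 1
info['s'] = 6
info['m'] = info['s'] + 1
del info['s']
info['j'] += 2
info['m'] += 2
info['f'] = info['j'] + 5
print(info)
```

info['s'] = 2 → {'j': 6, 'g': 6, 's': 2}
info['j'] = 6+1 = 7 → {'j': 7, 'g': 6, 's': 2}
info['s'] = 6 → {'j': 7, 'g': 6, 's': 6}
info['m'] = info['s']+1 = 7 → {'j': 7, 'g': 6, 's': 6, 'm': 7}
del 's' → {'j': 7, 'g': 6, 'm': 7}
info['j'] = 7+2 = 9 → {'j': 9, 'g': 6, 'm': 7}
info['m'] = 7+2 = 9 → {'j': 9, 'g': 6, 'm': 9}
info['f'] = info['j']+5 = 14 → {'j': 9, 'g': 6, 'm': 9, 'f': 14}

{'j': 9, 'g': 6, 'm': 9, 'f': 14}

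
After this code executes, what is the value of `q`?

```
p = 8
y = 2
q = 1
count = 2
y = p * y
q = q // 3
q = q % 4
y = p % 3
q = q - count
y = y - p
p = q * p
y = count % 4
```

y = 8*2 = 16
q = 1//3 = 0
q = 0%4 = 0
y = 8%3 = 2
q = 0-2 = -2
y = 2-8 = -6
p = (-2)*8 = -16
y = 2%4 = 2

-2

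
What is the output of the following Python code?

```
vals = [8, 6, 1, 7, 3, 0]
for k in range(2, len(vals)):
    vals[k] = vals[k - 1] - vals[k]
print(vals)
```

k=2: vals[2] = 6-1 = 5 → [8, 6, 5, 7, 3, 0]
k=3: vals[3] = 5-7 = -2 → [8, 6, 5, -2, 3, 0]
k=4: vals[4] = (-2)-3 = -5 → [8, 6, 5, -2, -5, 0]
k=5: vals[5] = (-5)-0 = -5 → [8, 6, 5, -2, -5, -5]

[8, 6, 5, -2, -5, -5]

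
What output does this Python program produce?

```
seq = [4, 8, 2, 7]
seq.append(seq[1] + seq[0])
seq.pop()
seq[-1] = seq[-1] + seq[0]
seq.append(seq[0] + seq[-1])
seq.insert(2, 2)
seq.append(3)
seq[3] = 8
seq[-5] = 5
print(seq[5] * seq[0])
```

60

append seq[1]+seq[0] = 8+4 = 12 → [4, 8, 2, 7, 12]
pop() removes 12 → [4, 8, 2, 7]
seq[-1] = seq[-1]+seq[0] = 7+4 = 11 → [4, 8, 2, 11]
append seq[0]+seq[-1] = 4+11 = 15 → [4, 8, 2, 11, 15]
insert 2 at 2 → [4, 8, 2, 2, 11, 15]
append 3 → [4, 8, 2, 2, 11, 15, 3]
seq[3] = 8 → [4, 8, 2, 8, 11, 15, 3]
seq[-5] = 5 → [4, 8, 5, 8, 11, 15, 3]
seq[5]*seq[0] = 15*4 = 60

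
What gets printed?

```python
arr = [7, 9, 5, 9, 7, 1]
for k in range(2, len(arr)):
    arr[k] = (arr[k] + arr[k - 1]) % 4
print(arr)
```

k=2: arr[2] = (5+9)%4 = 2 → [7, 9, 2, 9, 7, 1]
k=3: arr[3] = (9+2)%4 = 3 → [7, 9, 2, 3, 7, 1]
k=4: arr[4] = (7+3)%4 = 2 → [7, 9, 2, 3, 2, 1]
k=5: arr[5] = (1+2)%4 = 3 → [7, 9, 2, 3, 2, 3]

[7, 9, 2, 3, 2, 3]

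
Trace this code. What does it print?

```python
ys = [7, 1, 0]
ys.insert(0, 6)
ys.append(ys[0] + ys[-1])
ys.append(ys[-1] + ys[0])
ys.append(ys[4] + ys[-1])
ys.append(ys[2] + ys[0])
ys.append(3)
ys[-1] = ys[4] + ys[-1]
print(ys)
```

insert 6 at 0 → [6, 7, 1, 0]
append ys[0]+ys[-1] = 6+0 = 6 → [6, 7, 1, 0, 6]
append ys[-1]+ys[0] = 6+6 = 12 → [6, 7, 1, 0, 6, 12]
append ys[4]+ys[-1] = 6+12 = 18 → [6, 7, 1, 0, 6, 12, 18]
append ys[2]+ys[0] = 1+6 = 7 → [6, 7, 1, 0, 6, 12, 18, 7]
append 3 → [6, 7, 1, 0, 6, 12, 18, 7, 3]
ys[-1] = ys[4]+ys[-1] = 6+3 = 9 → [6, 7, 1, 0, 6, 12, 18, 7, 9]

[6, 7, 1, 0, 6, 12, 18, 7, 9]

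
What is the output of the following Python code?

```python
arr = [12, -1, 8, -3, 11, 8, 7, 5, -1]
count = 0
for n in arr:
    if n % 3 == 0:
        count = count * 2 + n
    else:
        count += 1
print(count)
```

n=12: %3==0, count = 0*2+12 = 12
n=-1: not %3==0, count = 12+1 = 13
n=8: not %3==0, count = 13+1 = 14
n=-3: %3==0, count = 14*2+(-3) = 25
n=11: not %3==0, count = 25+1 = 26
n=8: not %3==0, count = 26+1 = 27
n=7: not %3==0, count = 27+1 = 28
n=5: not %3==0, count = 28+1 = 29
n=-1: not %3==0, count = 29+1 = 30

30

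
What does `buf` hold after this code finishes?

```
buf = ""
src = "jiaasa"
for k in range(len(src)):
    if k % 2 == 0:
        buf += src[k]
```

k=0: add 'j' → 'j'
k=1: skip
k=2: add 'a' → 'ja'
k=3: skip
k=4: add 's' → 'jas'
k=5: skip

'jas'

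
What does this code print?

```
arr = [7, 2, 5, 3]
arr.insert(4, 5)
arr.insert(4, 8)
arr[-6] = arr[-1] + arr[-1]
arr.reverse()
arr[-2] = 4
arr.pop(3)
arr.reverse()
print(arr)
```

insert 5 at 4 → [7, 2, 5, 3, 5]
insert 8 at 4 → [7, 2, 5, 3, 8, 5]
arr[-6] = arr[-1]+arr[-1] = 5+5 = 10 → [10, 2, 5, 3, 8, 5]
reverse → [5, 8, 3, 5, 2, 10]
arr[-2] = 4 → [5, 8, 3, 5, 4, 10]
pop(3) removes 5 → [5, 8, 3, 4, 10]
reverse → [10, 4, 3, 8, 5]

[10, 4, 3, 8, 5]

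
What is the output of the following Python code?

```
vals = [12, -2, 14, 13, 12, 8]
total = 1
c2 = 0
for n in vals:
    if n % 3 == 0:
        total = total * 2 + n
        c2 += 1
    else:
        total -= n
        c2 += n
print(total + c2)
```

17

n=12: %3==0, total = 1*2+12 = 14; c2=1
n=-2: not %3==0, total = 14-(-2) = 16; c2=-1
n=14: not %3==0, total = 16-14 = 2; c2=13
n=13: not %3==0, total = 2-13 = -11; c2=26
n=12: %3==0, total = (-11)*2+12 = -10; c2=27
n=8: not %3==0, total = (-10)-8 = -18; c2=35
total+c2 = (-18)+35 = 17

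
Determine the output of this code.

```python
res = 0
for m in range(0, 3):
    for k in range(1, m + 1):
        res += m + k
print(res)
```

m=1,k=1: res = 0+2 = 2
m=2,k=1: res = 2+3 = 5
m=2,k=2: res = 5+4 = 9

9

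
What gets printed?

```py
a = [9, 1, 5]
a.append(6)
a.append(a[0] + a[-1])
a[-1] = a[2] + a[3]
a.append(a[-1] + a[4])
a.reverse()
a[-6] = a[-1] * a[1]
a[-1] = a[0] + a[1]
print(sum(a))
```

append 6 → [9, 1, 5, 6]
append a[0]+a[-1] = 9+6 = 15 → [9, 1, 5, 6, 15]
a[-1] = a[2]+a[3] = 5+6 = 11 → [9, 1, 5, 6, 11]
append a[-1]+a[4] = 11+11 = 22 → [9, 1, 5, 6, 11, 22]
reverse → [22, 11, 6, 5, 1, 9]
a[-6] = a[-1]*a[1] = 9*11 = 99 → [99, 11, 6, 5, 1, 9]
a[-1] = a[0]+a[1] = 99+11 = 110 → [99, 11, 6, 5, 1, 110]
sum = 232

232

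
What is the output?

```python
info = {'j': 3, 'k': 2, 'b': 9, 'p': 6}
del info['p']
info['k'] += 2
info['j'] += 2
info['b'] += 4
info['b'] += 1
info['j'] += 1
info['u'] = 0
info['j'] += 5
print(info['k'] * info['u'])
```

del 'p' → {'j': 3, 'k': 2, 'b': 9}
info['k'] = 2+2 = 4 → {'j': 3, 'k': 4, 'b': 9}
info['j'] = 3+2 = 5 → {'j': 5, 'k': 4, 'b': 9}
info['b'] = 9+4 = 13 → {'j': 5, 'k': 4, 'b': 13}
info['b'] = 13+1 = 14 → {'j': 5, 'k': 4, 'b': 14}
info['j'] = 5+1 = 6 → {'j': 6, 'k': 4, 'b': 14}
info['u'] = 0 → {'j': 6, 'k': 4, 'b': 14, 'u': 0}
info['j'] = 6+5 = 11 → {'j': 11, 'k': 4, 'b': 14, 'u': 0}
info['k']*info['u'] = 4*0 = 0

0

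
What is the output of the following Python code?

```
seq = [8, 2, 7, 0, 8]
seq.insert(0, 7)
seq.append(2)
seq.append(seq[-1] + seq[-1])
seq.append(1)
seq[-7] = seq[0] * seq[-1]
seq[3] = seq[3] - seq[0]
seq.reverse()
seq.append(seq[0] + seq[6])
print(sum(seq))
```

insert 7 at 0 → [7, 8, 2, 7, 0, 8]
append 2 → [7, 8, 2, 7, 0, 8, 2]
append seq[-1]+seq[-1] = 2+2 = 4 → [7, 8, 2, 7, 0, 8, 2, 4]
append 1 → [7, 8, 2, 7, 0, 8, 2, 4, 1]
seq[-7] = seq[0]*seq[-1] = 7*1 = 7 → [7, 8, 7, 7, 0, 8, 2, 4, 1]
seq[3] = seq[3]-seq[0] = 7-7 = 0 → [7, 8, 7, 0, 0, 8, 2, 4, 1]
reverse → [1, 4, 2, 8, 0, 0, 7, 8, 7]
append seq[0]+seq[6] = 1+7 = 8 → [1, 4, 2, 8, 0, 0, 7, 8, 7, 8]
sum = 45

45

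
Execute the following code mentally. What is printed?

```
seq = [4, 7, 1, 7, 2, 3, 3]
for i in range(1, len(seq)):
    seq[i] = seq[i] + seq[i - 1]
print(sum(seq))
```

i=1: seq[1] = 7+4 = 11 → [4, 11, 1, 7, 2, 3, 3]
i=2: seq[2] = 1+11 = 12 → [4, 11, 12, 7, 2, 3, 3]
i=3: seq[3] = 7+12 = 19 → [4, 11, 12, 19, 2, 3, 3]
i=4: seq[4] = 2+19 = 21 → [4, 11, 12, 19, 21, 3, 3]
i=5: seq[5] = 3+21 = 24 → [4, 11, 12, 19, 21, 24, 3]
i=6: seq[6] = 3+24 = 27 → [4, 11, 12, 19, 21, 24, 27]
sum = 118

118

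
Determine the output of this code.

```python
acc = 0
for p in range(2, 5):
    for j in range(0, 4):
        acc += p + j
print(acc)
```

p=2,j=0: acc = 0+2 = 2
p=2,j=1: acc = 2+3 = 5
p=2,j=2: acc = 5+4 = 9
p=2,j=3: acc = 9+5 = 14
p=3,j=0: acc = 14+3 = 17
p=3,j=1: acc = 17+4 = 21
p=3,j=2: acc = 21+5 = 26
p=3,j=3: acc = 26+6 = 32
p=4,j=0: acc = 32+4 = 36
p=4,j=1: acc = 36+5 = 41
p=4,j=2: acc = 41+6 = 47
p=4,j=3: acc = 47+7 = 54

54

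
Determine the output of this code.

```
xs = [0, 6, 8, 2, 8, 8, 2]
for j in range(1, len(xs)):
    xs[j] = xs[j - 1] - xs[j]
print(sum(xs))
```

j=1: xs[1] = 0-6 = -6 → [0, -6, 8, 2, 8, 8, 2]
j=2: xs[2] = (-6)-8 = -14 → [0, -6, -14, 2, 8, 8, 2]
j=3: xs[3] = (-14)-2 = -16 → [0, -6, -14, -16, 8, 8, 2]
j=4: xs[4] = (-16)-8 = -24 → [0, -6, -14, -16, -24, 8, 2]
j=5: xs[5] = (-24)-8 = -32 → [0, -6, -14, -16, -24, -32, 2]
j=6: xs[6] = (-32)-2 = -34 → [0, -6, -14, -16, -24, -32, -34]
sum = -126

-126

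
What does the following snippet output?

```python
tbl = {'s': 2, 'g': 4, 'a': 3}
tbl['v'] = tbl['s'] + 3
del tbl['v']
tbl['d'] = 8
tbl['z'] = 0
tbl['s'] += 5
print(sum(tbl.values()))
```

22

tbl['v'] = tbl['s']+3 = 5 → {'s': 2, 'g': 4, 'a': 3, 'v': 5}
del 'v' → {'s': 2, 'g': 4, 'a': 3}
tbl['d'] = 8 → {'s': 2, 'g': 4, 'a': 3, 'd': 8}
tbl['z'] = 0 → {'s': 2, 'g': 4, 'a': 3, 'd': 8, 'z': 0}
tbl['s'] = 2+5 = 7 → {'s': 7, 'g': 4, 'a': 3, 'd': 8, 'z': 0}
sum of values = 22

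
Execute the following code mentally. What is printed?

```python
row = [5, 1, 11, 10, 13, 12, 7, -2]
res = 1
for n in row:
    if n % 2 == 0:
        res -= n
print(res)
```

-19

n=5: not even
n=1: not even
n=11: not even
n=10: even, res = 1-10 = -9
n=13: not even
n=12: even, res = (-9)-12 = -21
n=7: not even
n=-2: even, res = (-21)-(-2) = -19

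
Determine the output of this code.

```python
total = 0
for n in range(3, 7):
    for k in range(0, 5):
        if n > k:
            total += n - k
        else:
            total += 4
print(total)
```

63

n=3,k=0: 3>0, total = 0+3 = 3
n=3,k=1: 3>1, total = 3+2 = 5
n=3,k=2: 3>2, total = 5+1 = 6
n=3,k=3: not 3>3, total = 6+4 = 10
n=3,k=4: not 3>4, total = 10+4 = 14
n=4,k=0: 4>0, total = 14+4 = 18
n=4,k=1: 4>1, total = 18+3 = 21
n=4,k=2: 4>2, total = 21+2 = 23
n=4,k=3: 4>3, total = 23+1 = 24
n=4,k=4: not 4>4, total = 24+4 = 28
n=5,k=0: 5>0, total = 28+5 = 33
n=5,k=1: 5>1, total = 33+4 = 37
n=5,k=2: 5>2, total = 37+3 = 40
n=5,k=3: 5>3, total = 40+2 = 42
n=5,k=4: 5>4, total = 42+1 = 43
n=6,k=0: 6>0, total = 43+6 = 49
n=6,k=1: 6>1, total = 49+5 = 54
n=6,k=2: 6>2, total = 54+4 = 58
n=6,k=3: 6>3, total = 58+3 = 61
n=6,k=4: 6>4, total = 61+2 = 63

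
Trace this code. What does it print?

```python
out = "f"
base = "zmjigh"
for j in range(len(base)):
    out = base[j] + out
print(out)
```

hgijmzf

j=0: prepend 'z' → 'zf'
j=1: prepend 'm' → 'mzf'
j=2: prepend 'j' → 'jmzf'
j=3: prepend 'i' → 'ijmzf'
j=4: prepend 'g' → 'gijmzf'
j=5: prepend 'h' → 'hgijmzf'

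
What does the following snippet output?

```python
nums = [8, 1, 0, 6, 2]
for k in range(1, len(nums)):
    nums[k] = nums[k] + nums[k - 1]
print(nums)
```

[8, 9, 9, 15, 17]

k=1: nums[1] = 1+8 = 9 → [8, 9, 0, 6, 2]
k=2: nums[2] = 0+9 = 9 → [8, 9, 9, 6, 2]
k=3: nums[3] = 6+9 = 15 → [8, 9, 9, 15, 2]
k=4: nums[4] = 2+15 = 17 → [8, 9, 9, 15, 17]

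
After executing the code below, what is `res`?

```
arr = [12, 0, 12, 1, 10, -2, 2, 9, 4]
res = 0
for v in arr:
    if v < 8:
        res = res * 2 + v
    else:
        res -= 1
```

v=12: not <8, res = 0-1 = -1
v=0: <8, res = (-1)*2+0 = -2
v=12: not <8, res = (-2)-1 = -3
v=1: <8, res = (-3)*2+1 = -5
v=10: not <8, res = (-5)-1 = -6
v=-2: <8, res = (-6)*2+(-2) = -14
v=2: <8, res = (-14)*2+2 = -26
v=9: not <8, res = (-26)-1 = -27
v=4: <8, res = (-27)*2+4 = -50

-50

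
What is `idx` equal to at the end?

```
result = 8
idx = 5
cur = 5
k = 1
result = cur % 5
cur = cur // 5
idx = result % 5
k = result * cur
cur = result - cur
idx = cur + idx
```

-1

result = 5%5 = 0
cur = 5//5 = 1
idx = 0%5 = 0
k = 0*1 = 0
cur = 0-1 = -1
idx = (-1)+0 = -1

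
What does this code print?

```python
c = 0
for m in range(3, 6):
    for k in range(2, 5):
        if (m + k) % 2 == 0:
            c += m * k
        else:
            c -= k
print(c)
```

m=3,k=2: odd sum, c = 0-2 = -2
m=3,k=3: even sum, c = (-2)+9 = 7
m=3,k=4: odd sum, c = 7-4 = 3
m=4,k=2: even sum, c = 3+8 = 11
m=4,k=3: odd sum, c = 11-3 = 8
m=4,k=4: even sum, c = 8+16 = 24
m=5,k=2: odd sum, c = 24-2 = 22
m=5,k=3: even sum, c = 22+15 = 37
m=5,k=4: odd sum, c = 37-4 = 33

33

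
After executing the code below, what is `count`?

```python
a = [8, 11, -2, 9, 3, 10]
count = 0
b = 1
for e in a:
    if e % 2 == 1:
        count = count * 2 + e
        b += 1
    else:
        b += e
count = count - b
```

e=8: not odd; b=9
e=11: odd, count = 0*2+11 = 11; b=10
e=-2: not odd; b=8
e=9: odd, count = 11*2+9 = 31; b=9
e=3: odd, count = 31*2+3 = 65; b=10
e=10: not odd; b=20
count-b = 65-20 = 45

45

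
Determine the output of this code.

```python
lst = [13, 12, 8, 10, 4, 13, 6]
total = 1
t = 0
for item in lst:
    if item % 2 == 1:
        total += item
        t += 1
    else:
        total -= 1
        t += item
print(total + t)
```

item=13: odd, total = 1+13 = 14; t=1
item=12: not odd, total = 14-1 = 13; t=13
item=8: not odd, total = 13-1 = 12; t=21
item=10: not odd, total = 12-1 = 11; t=31
item=4: not odd, total = 11-1 = 10; t=35
item=13: odd, total = 10+13 = 23; t=36
item=6: not odd, total = 23-1 = 22; t=42
total+t = 22+42 = 64

64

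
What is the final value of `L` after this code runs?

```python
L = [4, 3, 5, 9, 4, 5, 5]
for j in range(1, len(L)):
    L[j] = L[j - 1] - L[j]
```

[4, 1, -4, -13, -17, -22, -27]

j=1: L[1] = 4-3 = 1 → [4, 1, 5, 9, 4, 5, 5]
j=2: L[2] = 1-5 = -4 → [4, 1, -4, 9, 4, 5, 5]
j=3: L[3] = (-4)-9 = -13 → [4, 1, -4, -13, 4, 5, 5]
j=4: L[4] = (-13)-4 = -17 → [4, 1, -4, -13, -17, 5, 5]
j=5: L[5] = (-17)-5 = -22 → [4, 1, -4, -13, -17, -22, 5]
j=6: L[6] = (-22)-5 = -27 → [4, 1, -4, -13, -17, -22, -27]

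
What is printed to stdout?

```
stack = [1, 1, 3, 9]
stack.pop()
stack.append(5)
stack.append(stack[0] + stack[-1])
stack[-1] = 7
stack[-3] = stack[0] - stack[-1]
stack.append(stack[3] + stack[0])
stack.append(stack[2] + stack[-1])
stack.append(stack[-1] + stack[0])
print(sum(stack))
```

pop() removes 9 → [1, 1, 3]
append 5 → [1, 1, 3, 5]
append stack[0]+stack[-1] = 1+5 = 6 → [1, 1, 3, 5, 6]
stack[-1] = 7 → [1, 1, 3, 5, 7]
stack[-3] = stack[0]-stack[-1] = 1-7 = -6 → [1, 1, -6, 5, 7]
append stack[3]+stack[0] = 5+1 = 6 → [1, 1, -6, 5, 7, 6]
append stack[2]+stack[-1] = (-6)+6 = 0 → [1, 1, -6, 5, 7, 6, 0]
append stack[-1]+stack[0] = 0+1 = 1 → [1, 1, -6, 5, 7, 6, 0, 1]
sum = 15

15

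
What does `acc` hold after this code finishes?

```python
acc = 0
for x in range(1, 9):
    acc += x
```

36

x=1: acc = 0+1 = 1
x=2: acc = 1+2 = 3
x=3: acc = 3+3 = 6
x=4: acc = 6+4 = 10
x=5: acc = 10+5 = 15
x=6: acc = 15+6 = 21
x=7: acc = 21+7 = 28
x=8: acc = 28+8 = 36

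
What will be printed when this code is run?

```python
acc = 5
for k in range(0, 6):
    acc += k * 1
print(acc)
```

k=0: acc = 5+0*1 = 5
k=1: acc = 5+1*1 = 6
k=2: acc = 6+2*1 = 8
k=3: acc = 8+3*1 = 11
k=4: acc = 11+4*1 = 15
k=5: acc = 15+5*1 = 20

20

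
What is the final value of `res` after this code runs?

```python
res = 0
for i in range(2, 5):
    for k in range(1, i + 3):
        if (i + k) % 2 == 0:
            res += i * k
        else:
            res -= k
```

i=2,k=1: odd sum, res = 0-1 = -1
i=2,k=2: even sum, res = (-1)+4 = 3
i=2,k=3: odd sum, res = 3-3 = 0
i=2,k=4: even sum, res = 0+8 = 8
i=3,k=1: even sum, res = 8+3 = 11
i=3,k=2: odd sum, res = 11-2 = 9
i=3,k=3: even sum, res = 9+9 = 18
i=3,k=4: odd sum, res = 18-4 = 14
i=3,k=5: even sum, res = 14+15 = 29
i=4,k=1: odd sum, res = 29-1 = 28
i=4,k=2: even sum, res = 28+8 = 36
i=4,k=3: odd sum, res = 36-3 = 33
i=4,k=4: even sum, res = 33+16 = 49
i=4,k=5: odd sum, res = 49-5 = 44
i=4,k=6: even sum, res = 44+24 = 68

68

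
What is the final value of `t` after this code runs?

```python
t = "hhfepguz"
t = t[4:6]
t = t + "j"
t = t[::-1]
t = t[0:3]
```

'jgp'

slice [4:6] → 'pg'
+ 'j' → 'pgj'
reverse → 'jgp'
slice [0:3] → 'jgp'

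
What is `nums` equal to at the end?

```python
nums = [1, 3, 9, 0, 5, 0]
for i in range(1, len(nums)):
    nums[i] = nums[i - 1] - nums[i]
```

[1, -2, -11, -11, -16, -16]

i=1: nums[1] = 1-3 = -2 → [1, -2, 9, 0, 5, 0]
i=2: nums[2] = (-2)-9 = -11 → [1, -2, -11, 0, 5, 0]
i=3: nums[3] = (-11)-0 = -11 → [1, -2, -11, -11, 5, 0]
i=4: nums[4] = (-11)-5 = -16 → [1, -2, -11, -11, -16, 0]
i=5: nums[5] = (-16)-0 = -16 → [1, -2, -11, -11, -16, -16]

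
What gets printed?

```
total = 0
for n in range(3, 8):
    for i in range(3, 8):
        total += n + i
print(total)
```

250

n=3,i=3: total = 0+6 = 6
n=3,i=4: total = 6+7 = 13
n=3,i=5: total = 13+8 = 21
n=3,i=6: total = 21+9 = 30
n=3,i=7: total = 30+10 = 40
n=4,i=3: total = 40+7 = 47
n=4,i=4: total = 47+8 = 55
n=4,i=5: total = 55+9 = 64
n=4,i=6: total = 64+10 = 74
n=4,i=7: total = 74+11 = 85
n=5,i=3: total = 85+8 = 93
n=5,i=4: total = 93+9 = 102
n=5,i=5: total = 102+10 = 112
n=5,i=6: total = 112+11 = 123
n=5,i=7: total = 123+12 = 135
n=6,i=3: total = 135+9 = 144
n=6,i=4: total = 144+10 = 154
n=6,i=5: total = 154+11 = 165
n=6,i=6: total = 165+12 = 177
n=6,i=7: total = 177+13 = 190
n=7,i=3: total = 190+10 = 200
n=7,i=4: total = 200+11 = 211
n=7,i=5: total = 211+12 = 223
n=7,i=6: total = 223+13 = 236
n=7,i=7: total = 236+14 = 250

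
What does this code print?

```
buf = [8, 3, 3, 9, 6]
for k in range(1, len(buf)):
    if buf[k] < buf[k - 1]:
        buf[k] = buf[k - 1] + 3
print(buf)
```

k=1: 3<8, buf[1] = 8+3 = 11 → [8, 11, 3, 9, 6]
k=2: 3<11, buf[2] = 11+3 = 14 → [8, 11, 14, 9, 6]
k=3: 9<14, buf[3] = 14+3 = 17 → [8, 11, 14, 17, 6]
k=4: 6<17, buf[4] = 17+3 = 20 → [8, 11, 14, 17, 20]

[8, 11, 14, 17, 20]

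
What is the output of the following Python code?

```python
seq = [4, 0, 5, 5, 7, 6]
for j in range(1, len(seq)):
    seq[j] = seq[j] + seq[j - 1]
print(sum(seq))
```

j=1: seq[1] = 0+4 = 4 → [4, 4, 5, 5, 7, 6]
j=2: seq[2] = 5+4 = 9 → [4, 4, 9, 5, 7, 6]
j=3: seq[3] = 5+9 = 14 → [4, 4, 9, 14, 7, 6]
j=4: seq[4] = 7+14 = 21 → [4, 4, 9, 14, 21, 6]
j=5: seq[5] = 6+21 = 27 → [4, 4, 9, 14, 21, 27]
sum = 79

79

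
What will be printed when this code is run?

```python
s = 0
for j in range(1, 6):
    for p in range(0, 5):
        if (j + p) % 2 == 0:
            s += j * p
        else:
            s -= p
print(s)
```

46

j=1,p=0: odd sum, s = 0-0 = 0
j=1,p=1: even sum, s = 0+1 = 1
j=1,p=2: odd sum, s = 1-2 = -1
j=1,p=3: even sum, s = (-1)+3 = 2
j=1,p=4: odd sum, s = 2-4 = -2
j=2,p=0: even sum, s = (-2)+0 = -2
j=2,p=1: odd sum, s = (-2)-1 = -3
j=2,p=2: even sum, s = (-3)+4 = 1
j=2,p=3: odd sum, s = 1-3 = -2
j=2,p=4: even sum, s = (-2)+8 = 6
j=3,p=0: odd sum, s = 6-0 = 6
j=3,p=1: even sum, s = 6+3 = 9
j=3,p=2: odd sum, s = 9-2 = 7
j=3,p=3: even sum, s = 7+9 = 16
j=3,p=4: odd sum, s = 16-4 = 12
j=4,p=0: even sum, s = 12+0 = 12
j=4,p=1: odd sum, s = 12-1 = 11
j=4,p=2: even sum, s = 11+8 = 19
j=4,p=3: odd sum, s = 19-3 = 16
j=4,p=4: even sum, s = 16+16 = 32
j=5,p=0: odd sum, s = 32-0 = 32
j=5,p=1: even sum, s = 32+5 = 37
j=5,p=2: odd sum, s = 37-2 = 35
j=5,p=3: even sum, s = 35+15 = 50
j=5,p=4: odd sum, s = 50-4 = 46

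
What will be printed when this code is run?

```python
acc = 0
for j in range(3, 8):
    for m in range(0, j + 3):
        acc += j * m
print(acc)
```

800

j=3,m=0: acc = 0+0 = 0
j=3,m=1: acc = 0+3 = 3
j=3,m=2: acc = 3+6 = 9
j=3,m=3: acc = 9+9 = 18
j=3,m=4: acc = 18+12 = 30
j=3,m=5: acc = 30+15 = 45
j=4,m=0: acc = 45+0 = 45
j=4,m=1: acc = 45+4 = 49
j=4,m=2: acc = 49+8 = 57
j=4,m=3: acc = 57+12 = 69
j=4,m=4: acc = 69+16 = 85
j=4,m=5: acc = 85+20 = 105
j=4,m=6: acc = 105+24 = 129
j=5,m=0: acc = 129+0 = 129
j=5,m=1: acc = 129+5 = 134
j=5,m=2: acc = 134+10 = 144
j=5,m=3: acc = 144+15 = 159
j=5,m=4: acc = 159+20 = 179
j=5,m=5: acc = 179+25 = 204
j=5,m=6: acc = 204+30 = 234
j=5,m=7: acc = 234+35 = 269
j=6,m=0: acc = 269+0 = 269
j=6,m=1: acc = 269+6 = 275
j=6,m=2: acc = 275+12 = 287
j=6,m=3: acc = 287+18 = 305
j=6,m=4: acc = 305+24 = 329
j=6,m=5: acc = 329+30 = 359
j=6,m=6: acc = 359+36 = 395
j=6,m=7: acc = 395+42 = 437
j=6,m=8: acc = 437+48 = 485
j=7,m=0: acc = 485+0 = 485
j=7,m=1: acc = 485+7 = 492
j=7,m=2: acc = 492+14 = 506
j=7,m=3: acc = 506+21 = 527
j=7,m=4: acc = 527+28 = 555
j=7,m=5: acc = 555+35 = 590
j=7,m=6: acc = 590+42 = 632
j=7,m=7: acc = 632+49 = 681
j=7,m=8: acc = 681+56 = 737
j=7,m=9: acc = 737+63 = 800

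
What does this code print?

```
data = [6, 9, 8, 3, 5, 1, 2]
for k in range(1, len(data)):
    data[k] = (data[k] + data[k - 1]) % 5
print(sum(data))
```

k=1: data[1] = (9+6)%5 = 0 → [6, 0, 8, 3, 5, 1, 2]
k=2: data[2] = (8+0)%5 = 3 → [6, 0, 3, 3, 5, 1, 2]
k=3: data[3] = (3+3)%5 = 1 → [6, 0, 3, 1, 5, 1, 2]
k=4: data[4] = (5+1)%5 = 1 → [6, 0, 3, 1, 1, 1, 2]
k=5: data[5] = (1+1)%5 = 2 → [6, 0, 3, 1, 1, 2, 2]
k=6: data[6] = (2+2)%5 = 4 → [6, 0, 3, 1, 1, 2, 4]
sum = 17

17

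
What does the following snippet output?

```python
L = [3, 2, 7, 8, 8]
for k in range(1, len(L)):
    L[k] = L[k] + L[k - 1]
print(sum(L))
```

68

k=1: L[1] = 2+3 = 5 → [3, 5, 7, 8, 8]
k=2: L[2] = 7+5 = 12 → [3, 5, 12, 8, 8]
k=3: L[3] = 8+12 = 20 → [3, 5, 12, 20, 8]
k=4: L[4] = 8+20 = 28 → [3, 5, 12, 20, 28]
sum = 68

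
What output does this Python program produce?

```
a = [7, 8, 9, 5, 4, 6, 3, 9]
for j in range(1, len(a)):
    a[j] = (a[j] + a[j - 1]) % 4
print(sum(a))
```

j=1: a[1] = (8+7)%4 = 3 → [7, 3, 9, 5, 4, 6, 3, 9]
j=2: a[2] = (9+3)%4 = 0 → [7, 3, 0, 5, 4, 6, 3, 9]
j=3: a[3] = (5+0)%4 = 1 → [7, 3, 0, 1, 4, 6, 3, 9]
j=4: a[4] = (4+1)%4 = 1 → [7, 3, 0, 1, 1, 6, 3, 9]
j=5: a[5] = (6+1)%4 = 3 → [7, 3, 0, 1, 1, 3, 3, 9]
j=6: a[6] = (3+3)%4 = 2 → [7, 3, 0, 1, 1, 3, 2, 9]
j=7: a[7] = (9+2)%4 = 3 → [7, 3, 0, 1, 1, 3, 2, 3]
sum = 20

20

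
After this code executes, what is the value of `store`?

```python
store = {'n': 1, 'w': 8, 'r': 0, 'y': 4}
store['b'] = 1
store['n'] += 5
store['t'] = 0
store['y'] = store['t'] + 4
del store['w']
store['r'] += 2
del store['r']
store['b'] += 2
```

store['b'] = 1 → {'n': 1, 'w': 8, 'r': 0, 'y': 4, 'b': 1}
store['n'] = 1+5 = 6 → {'n': 6, 'w': 8, 'r': 0, 'y': 4, 'b': 1}
store['t'] = 0 → {'n': 6, 'w': 8, 'r': 0, 'y': 4, 'b': 1, 't': 0}
store['y'] = store['t']+4 = 4 → {'n': 6, 'w': 8, 'r': 0, 'y': 4, 'b': 1, 't': 0}
del 'w' → {'n': 6, 'r': 0, 'y': 4, 'b': 1, 't': 0}
store['r'] = 0+2 = 2 → {'n': 6, 'r': 2, 'y': 4, 'b': 1, 't': 0}
del 'r' → {'n': 6, 'y': 4, 'b': 1, 't': 0}
store['b'] = 1+2 = 3 → {'n': 6, 'y': 4, 'b': 3, 't': 0}

{'n': 6, 'y': 4, 'b': 3, 't': 0}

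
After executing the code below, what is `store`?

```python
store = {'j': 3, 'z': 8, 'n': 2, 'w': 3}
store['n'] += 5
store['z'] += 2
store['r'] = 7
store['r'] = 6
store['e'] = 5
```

{'j': 3, 'z': 10, 'n': 7, 'w': 3, 'r': 6, 'e': 5}

store['n'] = 2+5 = 7 → {'j': 3, 'z': 8, 'n': 7, 'w': 3}
store['z'] = 8+2 = 10 → {'j': 3, 'z': 10, 'n': 7, 'w': 3}
store['r'] = 7 → {'j': 3, 'z': 10, 'n': 7, 'w': 3, 'r': 7}
store['r'] = 6 → {'j': 3, 'z': 10, 'n': 7, 'w': 3, 'r': 6}
store['e'] = 5 → {'j': 3, 'z': 10, 'n': 7, 'w': 3, 'r': 6, 'e': 5}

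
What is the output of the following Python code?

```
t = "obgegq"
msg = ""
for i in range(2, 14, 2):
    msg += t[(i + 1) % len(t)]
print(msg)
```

i=2: add t[3]='e' → 'e'
i=4: add t[5]='q' → 'eq'
i=6: add t[1]='b' → 'eqb'
i=8: add t[3]='e' → 'eqbe'
i=10: add t[5]='q' → 'eqbeq'
i=12: add t[1]='b' → 'eqbeqb'

eqbeqb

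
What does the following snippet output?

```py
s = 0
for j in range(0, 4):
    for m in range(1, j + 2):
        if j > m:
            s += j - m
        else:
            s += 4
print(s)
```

32

j=0,m=1: not 0>1, s = 0+4 = 4
j=1,m=1: not 1>1, s = 4+4 = 8
j=1,m=2: not 1>2, s = 8+4 = 12
j=2,m=1: 2>1, s = 12+1 = 13
j=2,m=2: not 2>2, s = 13+4 = 17
j=2,m=3: not 2>3, s = 17+4 = 21
j=3,m=1: 3>1, s = 21+2 = 23
j=3,m=2: 3>2, s = 23+1 = 24
j=3,m=3: not 3>3, s = 24+4 = 28
j=3,m=4: not 3>4, s = 28+4 = 32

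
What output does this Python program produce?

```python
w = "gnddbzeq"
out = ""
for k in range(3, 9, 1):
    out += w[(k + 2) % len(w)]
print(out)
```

zeqgnd

k=3: add w[5]='z' → 'z'
k=4: add w[6]='e' → 'ze'
k=5: add w[7]='q' → 'zeq'
k=6: add w[0]='g' → 'zeqg'
k=7: add w[1]='n' → 'zeqgn'
k=8: add w[2]='d' → 'zeqgnd'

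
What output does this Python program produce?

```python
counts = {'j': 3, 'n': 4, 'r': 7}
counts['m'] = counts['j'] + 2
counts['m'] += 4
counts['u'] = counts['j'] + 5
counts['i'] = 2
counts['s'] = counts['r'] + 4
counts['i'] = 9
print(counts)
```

counts['m'] = counts['j']+2 = 5 → {'j': 3, 'n': 4, 'r': 7, 'm': 5}
counts['m'] = 5+4 = 9 → {'j': 3, 'n': 4, 'r': 7, 'm': 9}
counts['u'] = counts['j']+5 = 8 → {'j': 3, 'n': 4, 'r': 7, 'm': 9, 'u': 8}
counts['i'] = 2 → {'j': 3, 'n': 4, 'r': 7, 'm': 9, 'u': 8, 'i': 2}
counts['s'] = counts['r']+4 = 11 → {'j': 3, 'n': 4, 'r': 7, 'm': 9, 'u': 8, 'i': 2, 's': 11}
counts['i'] = 9 → {'j': 3, 'n': 4, 'r': 7, 'm': 9, 'u': 8, 'i': 9, 's': 11}

{'j': 3, 'n': 4, 'r': 7, 'm': 9, 'u': 8, 'i': 9, 's': 11}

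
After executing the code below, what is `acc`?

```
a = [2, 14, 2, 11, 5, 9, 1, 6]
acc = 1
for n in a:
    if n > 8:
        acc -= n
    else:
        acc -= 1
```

n=2: not >8, acc = 1-1 = 0
n=14: >8, acc = 0-14 = -14
n=2: not >8, acc = (-14)-1 = -15
n=11: >8, acc = (-15)-11 = -26
n=5: not >8, acc = (-26)-1 = -27
n=9: >8, acc = (-27)-9 = -36
n=1: not >8, acc = (-36)-1 = -37
n=6: not >8, acc = (-37)-1 = -38

-38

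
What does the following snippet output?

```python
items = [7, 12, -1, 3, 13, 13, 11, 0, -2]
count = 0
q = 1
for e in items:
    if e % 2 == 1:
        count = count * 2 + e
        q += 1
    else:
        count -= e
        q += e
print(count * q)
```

-1037

e=7: odd, count = 0*2+7 = 7; q=2
e=12: not odd, count = 7-12 = -5; q=14
e=-1: odd, count = (-5)*2+(-1) = -11; q=15
e=3: odd, count = (-11)*2+3 = -19; q=16
e=13: odd, count = (-19)*2+13 = -25; q=17
e=13: odd, count = (-25)*2+13 = -37; q=18
e=11: odd, count = (-37)*2+11 = -63; q=19
e=0: not odd, count = (-63)-0 = -63; q=19
e=-2: not odd, count = (-63)-(-2) = -61; q=17
count*q = (-61)*17 = -1037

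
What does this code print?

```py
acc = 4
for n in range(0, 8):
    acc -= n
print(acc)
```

-24

n=0: acc = 4-0 = 4
n=1: acc = 4-1 = 3
n=2: acc = 3-2 = 1
n=3: acc = 1-3 = -2
n=4: acc = (-2)-4 = -6
n=5: acc = (-6)-5 = -11
n=6: acc = (-11)-6 = -17
n=7: acc = (-17)-7 = -24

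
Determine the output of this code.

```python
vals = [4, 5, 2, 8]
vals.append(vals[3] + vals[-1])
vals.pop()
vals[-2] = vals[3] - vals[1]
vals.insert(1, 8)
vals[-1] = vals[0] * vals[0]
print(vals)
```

append vals[3]+vals[-1] = 8+8 = 16 → [4, 5, 2, 8, 16]
pop() removes 16 → [4, 5, 2, 8]
vals[-2] = vals[3]-vals[1] = 8-5 = 3 → [4, 5, 3, 8]
insert 8 at 1 → [4, 8, 5, 3, 8]
vals[-1] = vals[0]*vals[0] = 4*4 = 16 → [4, 8, 5, 3, 16]

[4, 8, 5, 3, 16]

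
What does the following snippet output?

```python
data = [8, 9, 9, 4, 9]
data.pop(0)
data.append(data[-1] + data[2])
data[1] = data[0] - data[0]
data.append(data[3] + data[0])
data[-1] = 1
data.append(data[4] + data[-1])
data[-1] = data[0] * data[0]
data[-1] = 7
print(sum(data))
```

pop(0) removes 8 → [9, 9, 4, 9]
append data[-1]+data[2] = 9+4 = 13 → [9, 9, 4, 9, 13]
data[1] = data[0]-data[0] = 9-9 = 0 → [9, 0, 4, 9, 13]
append data[3]+data[0] = 9+9 = 18 → [9, 0, 4, 9, 13, 18]
data[-1] = 1 → [9, 0, 4, 9, 13, 1]
append data[4]+data[-1] = 13+1 = 14 → [9, 0, 4, 9, 13, 1, 14]
data[-1] = data[0]*data[0] = 9*9 = 81 → [9, 0, 4, 9, 13, 1, 81]
data[-1] = 7 → [9, 0, 4, 9, 13, 1, 7]
sum = 43

43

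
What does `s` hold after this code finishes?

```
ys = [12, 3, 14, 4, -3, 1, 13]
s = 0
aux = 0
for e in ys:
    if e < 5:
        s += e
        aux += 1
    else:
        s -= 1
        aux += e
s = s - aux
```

-41

e=12: not <5, s = 0-1 = -1; aux=12
e=3: <5, s = (-1)+3 = 2; aux=13
e=14: not <5, s = 2-1 = 1; aux=27
e=4: <5, s = 1+4 = 5; aux=28
e=-3: <5, s = 5+(-3) = 2; aux=29
e=1: <5, s = 2+1 = 3; aux=30
e=13: not <5, s = 3-1 = 2; aux=43
s-aux = 2-43 = -41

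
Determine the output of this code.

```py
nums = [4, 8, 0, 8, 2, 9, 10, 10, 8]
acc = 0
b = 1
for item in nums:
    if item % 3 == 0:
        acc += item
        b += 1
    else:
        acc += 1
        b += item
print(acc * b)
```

item=4: not %3==0, acc = 0+1 = 1; b=5
item=8: not %3==0, acc = 1+1 = 2; b=13
item=0: %3==0, acc = 2+0 = 2; b=14
item=8: not %3==0, acc = 2+1 = 3; b=22
item=2: not %3==0, acc = 3+1 = 4; b=24
item=9: %3==0, acc = 4+9 = 13; b=25
item=10: not %3==0, acc = 13+1 = 14; b=35
item=10: not %3==0, acc = 14+1 = 15; b=45
item=8: not %3==0, acc = 15+1 = 16; b=53
acc*b = 16*53 = 848

848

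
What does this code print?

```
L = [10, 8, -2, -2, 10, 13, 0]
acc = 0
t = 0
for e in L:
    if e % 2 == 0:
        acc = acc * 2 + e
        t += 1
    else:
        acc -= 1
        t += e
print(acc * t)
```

e=10: even, acc = 0*2+10 = 10; t=1
e=8: even, acc = 10*2+8 = 28; t=2
e=-2: even, acc = 28*2+(-2) = 54; t=3
e=-2: even, acc = 54*2+(-2) = 106; t=4
e=10: even, acc = 106*2+10 = 222; t=5
e=13: not even, acc = 222-1 = 221; t=18
e=0: even, acc = 221*2+0 = 442; t=19
acc*t = 442*19 = 8398

8398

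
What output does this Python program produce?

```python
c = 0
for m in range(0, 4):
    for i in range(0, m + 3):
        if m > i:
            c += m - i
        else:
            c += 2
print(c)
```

m=0,i=0: not 0>0, c = 0+2 = 2
m=0,i=1: not 0>1, c = 2+2 = 4
m=0,i=2: not 0>2, c = 4+2 = 6
m=1,i=0: 1>0, c = 6+1 = 7
m=1,i=1: not 1>1, c = 7+2 = 9
m=1,i=2: not 1>2, c = 9+2 = 11
m=1,i=3: not 1>3, c = 11+2 = 13
m=2,i=0: 2>0, c = 13+2 = 15
m=2,i=1: 2>1, c = 15+1 = 16
m=2,i=2: not 2>2, c = 16+2 = 18
m=2,i=3: not 2>3, c = 18+2 = 20
m=2,i=4: not 2>4, c = 20+2 = 22
m=3,i=0: 3>0, c = 22+3 = 25
m=3,i=1: 3>1, c = 25+2 = 27
m=3,i=2: 3>2, c = 27+1 = 28
m=3,i=3: not 3>3, c = 28+2 = 30
m=3,i=4: not 3>4, c = 30+2 = 32
m=3,i=5: not 3>5, c = 32+2 = 34

34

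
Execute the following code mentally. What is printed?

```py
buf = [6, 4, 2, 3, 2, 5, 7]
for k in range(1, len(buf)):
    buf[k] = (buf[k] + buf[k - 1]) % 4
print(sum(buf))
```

k=1: buf[1] = (4+6)%4 = 2 → [6, 2, 2, 3, 2, 5, 7]
k=2: buf[2] = (2+2)%4 = 0 → [6, 2, 0, 3, 2, 5, 7]
k=3: buf[3] = (3+0)%4 = 3 → [6, 2, 0, 3, 2, 5, 7]
k=4: buf[4] = (2+3)%4 = 1 → [6, 2, 0, 3, 1, 5, 7]
k=5: buf[5] = (5+1)%4 = 2 → [6, 2, 0, 3, 1, 2, 7]
k=6: buf[6] = (7+2)%4 = 1 → [6, 2, 0, 3, 1, 2, 1]
sum = 15

15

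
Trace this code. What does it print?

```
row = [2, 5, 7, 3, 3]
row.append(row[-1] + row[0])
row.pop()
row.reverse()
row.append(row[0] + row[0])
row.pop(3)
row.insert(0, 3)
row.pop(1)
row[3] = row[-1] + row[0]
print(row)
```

[3, 3, 7, 9, 6]

append row[-1]+row[0] = 3+2 = 5 → [2, 5, 7, 3, 3, 5]
pop() removes 5 → [2, 5, 7, 3, 3]
reverse → [3, 3, 7, 5, 2]
append row[0]+row[0] = 3+3 = 6 → [3, 3, 7, 5, 2, 6]
pop(3) removes 5 → [3, 3, 7, 2, 6]
insert 3 at 0 → [3, 3, 3, 7, 2, 6]
pop(1) removes 3 → [3, 3, 7, 2, 6]
row[3] = row[-1]+row[0] = 6+3 = 9 → [3, 3, 7, 9, 6]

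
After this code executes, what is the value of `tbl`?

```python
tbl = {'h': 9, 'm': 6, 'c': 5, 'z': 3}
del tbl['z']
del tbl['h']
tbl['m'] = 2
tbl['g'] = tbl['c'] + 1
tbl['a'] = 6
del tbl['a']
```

del 'z' → {'h': 9, 'm': 6, 'c': 5}
del 'h' → {'m': 6, 'c': 5}
tbl['m'] = 2 → {'m': 2, 'c': 5}
tbl['g'] = tbl['c']+1 = 6 → {'m': 2, 'c': 5, 'g': 6}
tbl['a'] = 6 → {'m': 2, 'c': 5, 'g': 6, 'a': 6}
del 'a' → {'m': 2, 'c': 5, 'g': 6}

{'m': 2, 'c': 5, 'g': 6}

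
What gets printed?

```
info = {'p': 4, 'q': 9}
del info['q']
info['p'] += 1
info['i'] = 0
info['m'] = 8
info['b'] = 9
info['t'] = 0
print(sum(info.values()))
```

del 'q' → {'p': 4}
info['p'] = 4+1 = 5 → {'p': 5}
info['i'] = 0 → {'p': 5, 'i': 0}
info['m'] = 8 → {'p': 5, 'i': 0, 'm': 8}
info['b'] = 9 → {'p': 5, 'i': 0, 'm': 8, 'b': 9}
info['t'] = 0 → {'p': 5, 'i': 0, 'm': 8, 'b': 9, 't': 0}
sum of values = 22

22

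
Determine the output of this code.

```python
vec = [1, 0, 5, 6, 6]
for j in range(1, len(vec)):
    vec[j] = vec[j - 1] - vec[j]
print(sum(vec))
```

-28

j=1: vec[1] = 1-0 = 1 → [1, 1, 5, 6, 6]
j=2: vec[2] = 1-5 = -4 → [1, 1, -4, 6, 6]
j=3: vec[3] = (-4)-6 = -10 → [1, 1, -4, -10, 6]
j=4: vec[4] = (-10)-6 = -16 → [1, 1, -4, -10, -16]
sum = -28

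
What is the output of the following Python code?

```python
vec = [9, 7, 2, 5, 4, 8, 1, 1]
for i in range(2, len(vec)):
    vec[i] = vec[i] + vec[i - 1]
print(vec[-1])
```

i=2: vec[2] = 2+7 = 9 → [9, 7, 9, 5, 4, 8, 1, 1]
i=3: vec[3] = 5+9 = 14 → [9, 7, 9, 14, 4, 8, 1, 1]
i=4: vec[4] = 4+14 = 18 → [9, 7, 9, 14, 18, 8, 1, 1]
i=5: vec[5] = 8+18 = 26 → [9, 7, 9, 14, 18, 26, 1, 1]
i=6: vec[6] = 1+26 = 27 → [9, 7, 9, 14, 18, 26, 27, 1]
i=7: vec[7] = 1+27 = 28 → [9, 7, 9, 14, 18, 26, 27, 28]

28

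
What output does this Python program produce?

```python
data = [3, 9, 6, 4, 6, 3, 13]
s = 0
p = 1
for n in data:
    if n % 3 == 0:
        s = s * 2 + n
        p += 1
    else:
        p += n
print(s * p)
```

n=3: %3==0, s = 0*2+3 = 3; p=2
n=9: %3==0, s = 3*2+9 = 15; p=3
n=6: %3==0, s = 15*2+6 = 36; p=4
n=4: not %3==0; p=8
n=6: %3==0, s = 36*2+6 = 78; p=9
n=3: %3==0, s = 78*2+3 = 159; p=10
n=13: not %3==0; p=23
s*p = 159*23 = 3657

3657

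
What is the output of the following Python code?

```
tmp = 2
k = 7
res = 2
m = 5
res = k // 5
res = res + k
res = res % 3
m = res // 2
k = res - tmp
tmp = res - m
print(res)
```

2

res = 7//5 = 1
res = 1+7 = 8
res = 8%3 = 2
m = 2//2 = 1
k = 2-2 = 0
tmp = 2-1 = 1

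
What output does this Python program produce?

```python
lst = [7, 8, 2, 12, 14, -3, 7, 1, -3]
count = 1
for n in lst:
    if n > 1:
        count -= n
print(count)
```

-49

n=7: >1, count = 1-7 = -6
n=8: >1, count = (-6)-8 = -14
n=2: >1, count = (-14)-2 = -16
n=12: >1, count = (-16)-12 = -28
n=14: >1, count = (-28)-14 = -42
n=-3: not >1
n=7: >1, count = (-42)-7 = -49
n=1: not >1
n=-3: not >1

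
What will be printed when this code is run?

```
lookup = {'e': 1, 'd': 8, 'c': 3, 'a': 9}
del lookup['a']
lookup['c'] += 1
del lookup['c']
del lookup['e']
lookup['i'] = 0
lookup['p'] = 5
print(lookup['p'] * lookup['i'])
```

0

del 'a' → {'e': 1, 'd': 8, 'c': 3}
lookup['c'] = 3+1 = 4 → {'e': 1, 'd': 8, 'c': 4}
del 'c' → {'e': 1, 'd': 8}
del 'e' → {'d': 8}
lookup['i'] = 0 → {'d': 8, 'i': 0}
lookup['p'] = 5 → {'d': 8, 'i': 0, 'p': 5}
lookup['p']*lookup['i'] = 5*0 = 0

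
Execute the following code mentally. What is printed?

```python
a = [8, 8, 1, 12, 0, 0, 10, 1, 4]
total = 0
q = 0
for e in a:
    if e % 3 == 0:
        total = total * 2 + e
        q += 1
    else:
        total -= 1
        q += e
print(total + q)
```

e=8: not %3==0, total = 0-1 = -1; q=8
e=8: not %3==0, total = (-1)-1 = -2; q=16
e=1: not %3==0, total = (-2)-1 = -3; q=17
e=12: %3==0, total = (-3)*2+12 = 6; q=18
e=0: %3==0, total = 6*2+0 = 12; q=19
e=0: %3==0, total = 12*2+0 = 24; q=20
e=10: not %3==0, total = 24-1 = 23; q=30
e=1: not %3==0, total = 23-1 = 22; q=31
e=4: not %3==0, total = 22-1 = 21; q=35
total+q = 21+35 = 56

56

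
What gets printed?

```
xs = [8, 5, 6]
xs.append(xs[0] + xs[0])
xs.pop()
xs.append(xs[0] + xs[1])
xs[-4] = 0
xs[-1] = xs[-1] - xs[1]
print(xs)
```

append xs[0]+xs[0] = 8+8 = 16 → [8, 5, 6, 16]
pop() removes 16 → [8, 5, 6]
append xs[0]+xs[1] = 8+5 = 13 → [8, 5, 6, 13]
xs[-4] = 0 → [0, 5, 6, 13]
xs[-1] = xs[-1]-xs[1] = 13-5 = 8 → [0, 5, 6, 8]

[0, 5, 6, 8]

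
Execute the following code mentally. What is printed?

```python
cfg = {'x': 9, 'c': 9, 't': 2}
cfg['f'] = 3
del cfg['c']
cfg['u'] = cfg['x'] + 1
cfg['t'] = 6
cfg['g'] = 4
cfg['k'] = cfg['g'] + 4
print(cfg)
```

cfg['f'] = 3 → {'x': 9, 'c': 9, 't': 2, 'f': 3}
del 'c' → {'x': 9, 't': 2, 'f': 3}
cfg['u'] = cfg['x']+1 = 10 → {'x': 9, 't': 2, 'f': 3, 'u': 10}
cfg['t'] = 6 → {'x': 9, 't': 6, 'f': 3, 'u': 10}
cfg['g'] = 4 → {'x': 9, 't': 6, 'f': 3, 'u': 10, 'g': 4}
cfg['k'] = cfg['g']+4 = 8 → {'x': 9, 't': 6, 'f': 3, 'u': 10, 'g': 4, 'k': 8}

{'x': 9, 't': 6, 'f': 3, 'u': 10, 'g': 4, 'k': 8}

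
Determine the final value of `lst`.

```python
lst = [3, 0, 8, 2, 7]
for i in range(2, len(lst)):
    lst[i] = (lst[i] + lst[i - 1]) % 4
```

i=2: lst[2] = (8+0)%4 = 0 → [3, 0, 0, 2, 7]
i=3: lst[3] = (2+0)%4 = 2 → [3, 0, 0, 2, 7]
i=4: lst[4] = (7+2)%4 = 1 → [3, 0, 0, 2, 1]

[3, 0, 0, 2, 1]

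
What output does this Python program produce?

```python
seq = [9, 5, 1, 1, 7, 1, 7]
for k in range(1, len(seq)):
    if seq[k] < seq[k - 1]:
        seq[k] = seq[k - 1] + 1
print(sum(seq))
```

k=1: 5<9, seq[1] = 9+1 = 10 → [9, 10, 1, 1, 7, 1, 7]
k=2: 1<10, seq[2] = 10+1 = 11 → [9, 10, 11, 1, 7, 1, 7]
k=3: 1<11, seq[3] = 11+1 = 12 → [9, 10, 11, 12, 7, 1, 7]
k=4: 7<12, seq[4] = 12+1 = 13 → [9, 10, 11, 12, 13, 1, 7]
k=5: 1<13, seq[5] = 13+1 = 14 → [9, 10, 11, 12, 13, 14, 7]
k=6: 7<14, seq[6] = 14+1 = 15 → [9, 10, 11, 12, 13, 14, 15]
sum = 84

84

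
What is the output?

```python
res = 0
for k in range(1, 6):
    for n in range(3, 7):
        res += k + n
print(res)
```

k=1,n=3: res = 0+4 = 4
k=1,n=4: res = 4+5 = 9
k=1,n=5: res = 9+6 = 15
k=1,n=6: res = 15+7 = 22
k=2,n=3: res = 22+5 = 27
k=2,n=4: res = 27+6 = 33
k=2,n=5: res = 33+7 = 40
k=2,n=6: res = 40+8 = 48
k=3,n=3: res = 48+6 = 54
k=3,n=4: res = 54+7 = 61
k=3,n=5: res = 61+8 = 69
k=3,n=6: res = 69+9 = 78
k=4,n=3: res = 78+7 = 85
k=4,n=4: res = 85+8 = 93
k=4,n=5: res = 93+9 = 102
k=4,n=6: res = 102+10 = 112
k=5,n=3: res = 112+8 = 120
k=5,n=4: res = 120+9 = 129
k=5,n=5: res = 129+10 = 139
k=5,n=6: res = 139+11 = 150

150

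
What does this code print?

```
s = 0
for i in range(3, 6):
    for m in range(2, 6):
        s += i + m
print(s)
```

90

i=3,m=2: s = 0+5 = 5
i=3,m=3: s = 5+6 = 11
i=3,m=4: s = 11+7 = 18
i=3,m=5: s = 18+8 = 26
i=4,m=2: s = 26+6 = 32
i=4,m=3: s = 32+7 = 39
i=4,m=4: s = 39+8 = 47
i=4,m=5: s = 47+9 = 56
i=5,m=2: s = 56+7 = 63
i=5,m=3: s = 63+8 = 71
i=5,m=4: s = 71+9 = 80
i=5,m=5: s = 80+10 = 90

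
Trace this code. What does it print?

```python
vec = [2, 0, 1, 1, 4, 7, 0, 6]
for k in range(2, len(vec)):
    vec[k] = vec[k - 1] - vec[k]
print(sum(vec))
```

k=2: vec[2] = 0-1 = -1 → [2, 0, -1, 1, 4, 7, 0, 6]
k=3: vec[3] = (-1)-1 = -2 → [2, 0, -1, -2, 4, 7, 0, 6]
k=4: vec[4] = (-2)-4 = -6 → [2, 0, -1, -2, -6, 7, 0, 6]
k=5: vec[5] = (-6)-7 = -13 → [2, 0, -1, -2, -6, -13, 0, 6]
k=6: vec[6] = (-13)-0 = -13 → [2, 0, -1, -2, -6, -13, -13, 6]
k=7: vec[7] = (-13)-6 = -19 → [2, 0, -1, -2, -6, -13, -13, -19]
sum = -52

-52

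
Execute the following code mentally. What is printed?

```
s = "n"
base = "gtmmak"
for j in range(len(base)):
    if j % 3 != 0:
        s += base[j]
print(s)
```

j=0: skip
j=1: add 't' → 'nt'
j=2: add 'm' → 'ntm'
j=3: skip
j=4: add 'a' → 'ntma'
j=5: add 'k' → 'ntmak'

ntmak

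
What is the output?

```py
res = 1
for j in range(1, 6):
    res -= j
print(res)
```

-14

j=1: res = 1-1 = 0
j=2: res = 0-2 = -2
j=3: res = (-2)-3 = -5
j=4: res = (-5)-4 = -9
j=5: res = (-9)-5 = -14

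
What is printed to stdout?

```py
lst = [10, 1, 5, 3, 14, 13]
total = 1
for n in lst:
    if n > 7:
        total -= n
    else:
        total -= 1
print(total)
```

-39

n=10: >7, total = 1-10 = -9
n=1: not >7, total = (-9)-1 = -10
n=5: not >7, total = (-10)-1 = -11
n=3: not >7, total = (-11)-1 = -12
n=14: >7, total = (-12)-14 = -26
n=13: >7, total = (-26)-13 = -39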